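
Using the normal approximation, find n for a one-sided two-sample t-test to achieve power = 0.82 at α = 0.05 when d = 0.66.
n = 31 per group

Sample size formula (two-sample t-test, normal approximation):
n = 2 · ((z_α + z_β) / d)²

z_α = 1.645 (for α = 0.05, one-sided)
z_β = 0.915 (for power = 0.82)
d = 0.66

n = 2 · ((1.645 + 0.915) / 0.66)²
n = 2 · (3.879)²
n ≈ 30.09
Round up to the next whole number: n = 31 per group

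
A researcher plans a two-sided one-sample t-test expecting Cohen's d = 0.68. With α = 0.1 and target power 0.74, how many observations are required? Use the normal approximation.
n = 12

Sample size formula (one-sample t-test, normal approximation):
n = ((z_{α/2} + z_β) / d)²

z_{α/2} = 1.645 (for α = 0.1, two-sided)
z_β = 0.643 (for power = 0.74)
d = 0.68

n = ((1.645 + 0.643) / 0.68)²
n = (3.365)²
n ≈ 11.32
Round up to the next whole number: n = 12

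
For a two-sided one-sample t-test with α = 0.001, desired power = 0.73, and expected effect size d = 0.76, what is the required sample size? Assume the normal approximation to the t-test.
n = 27

Sample size formula (one-sample t-test, normal approximation):
n = ((z_{α/2} + z_β) / d)²

z_{α/2} = 3.291 (for α = 0.001, two-sided)
z_β = 0.613 (for power = 0.73)
d = 0.76

n = ((3.291 + 0.613) / 0.76)²
n = (5.137)²
n ≈ 26.39
Round up to the next whole number: n = 27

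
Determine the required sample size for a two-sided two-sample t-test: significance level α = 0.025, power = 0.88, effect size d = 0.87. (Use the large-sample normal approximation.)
n = 31 per group

Sample size formula (two-sample t-test, normal approximation):
n = 2 · ((z_{α/2} + z_β) / d)²

z_{α/2} = 2.241 (for α = 0.025, two-sided)
z_β = 1.175 (for power = 0.88)
d = 0.87

n = 2 · ((2.241 + 1.175) / 0.87)²
n = 2 · (3.926)²
n ≈ 30.83
Round up to the next whole number: n = 31 per group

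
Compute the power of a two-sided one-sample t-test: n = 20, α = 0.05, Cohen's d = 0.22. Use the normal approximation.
Power ≈ 0.16

Power calculation (one-sample t-test, normal approximation):
z_β = d · √n - z_{α/2}
z_β = 0.22 · √20 - 1.960
z_β = 0.22 · 4.472 - 1.960
z_β = -0.976

Power = Φ(z_β) = Φ(-0.976) ≈ 0.165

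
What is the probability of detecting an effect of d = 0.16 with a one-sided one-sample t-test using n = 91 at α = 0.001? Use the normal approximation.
Power ≈ 0.06

Power calculation (one-sample t-test, normal approximation):
z_β = d · √n - z_α
z_β = 0.16 · √91 - 3.090
z_β = 0.16 · 9.539 - 3.090
z_β = -1.564

Power = Φ(z_β) = Φ(-1.564) ≈ 0.059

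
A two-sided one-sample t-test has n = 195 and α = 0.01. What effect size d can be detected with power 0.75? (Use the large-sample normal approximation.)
d ≈ 0.23

Minimum detectable effect (one-sample t-test, normal approximation):
d = (z_{α/2} + z_β) / √n
d = (2.576 + 0.674) / √195
d = 3.250 / 13.964
d ≈ 0.23

By Cohen's convention (0.2 small / 0.5 medium / 0.8 large): small effect.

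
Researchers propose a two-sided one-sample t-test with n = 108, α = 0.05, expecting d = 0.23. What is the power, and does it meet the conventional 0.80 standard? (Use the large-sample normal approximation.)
Power ≈ 0.67; the study is underpowered (power < 0.80)

Power calculation (one-sample t-test, normal approximation):
z_β = d · √n - z_{α/2}
z_β = 0.23 · √108 - 1.960
z_β = 0.23 · 10.392 - 1.960
z_β = 0.430

Power = Φ(z_β) = Φ(0.430) ≈ 0.666

Effect size d = 0.23 is small by Cohen's convention (0.2/0.5/0.8).

Threshold: power ≥ 0.80 is conventionally adequate.
Power ≈ 0.67 → the study is underpowered (power < 0.80).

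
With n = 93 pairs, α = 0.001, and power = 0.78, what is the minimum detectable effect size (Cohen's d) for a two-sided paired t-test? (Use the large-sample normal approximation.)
d ≈ 0.42

Minimum detectable effect (paired t-test, normal approximation):
d = (z_{α/2} + z_β) / √n
d = (3.291 + 0.772) / √93
d = 4.063 / 9.644
d ≈ 0.42

By Cohen's convention (0.2 small / 0.5 medium / 0.8 large): small effect.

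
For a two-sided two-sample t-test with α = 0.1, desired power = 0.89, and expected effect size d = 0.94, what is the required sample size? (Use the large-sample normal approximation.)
n = 19 per group

Sample size formula (two-sample t-test, normal approximation):
n = 2 · ((z_{α/2} + z_β) / d)²

z_{α/2} = 1.645 (for α = 0.1, two-sided)
z_β = 1.227 (for power = 0.89)
d = 0.94

n = 2 · ((1.645 + 1.227) / 0.94)²
n = 2 · (3.055)²
n ≈ 18.67
Round up to the next whole number: n = 19 per group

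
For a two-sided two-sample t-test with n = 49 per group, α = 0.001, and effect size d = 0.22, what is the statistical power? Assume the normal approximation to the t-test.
Power ≈ 0.01

Power calculation (two-sample t-test, normal approximation):
z_β = d · √(n/2) - z_{α/2}
z_β = 0.22 · √(49/2) - 3.291
z_β = 0.22 · 4.950 - 3.291
z_β = -2.202

Power = Φ(z_β) = Φ(-2.202) ≈ 0.014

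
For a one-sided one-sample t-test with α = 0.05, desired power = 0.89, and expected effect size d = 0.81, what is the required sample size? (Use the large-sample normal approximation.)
n = 13

Sample size formula (one-sample t-test, normal approximation):
n = ((z_α + z_β) / d)²

z_α = 1.645 (for α = 0.05, one-sided)
z_β = 1.227 (for power = 0.89)
d = 0.81

n = ((1.645 + 1.227) / 0.81)²
n = (3.546)²
n ≈ 12.57
Round up to the next whole number: n = 13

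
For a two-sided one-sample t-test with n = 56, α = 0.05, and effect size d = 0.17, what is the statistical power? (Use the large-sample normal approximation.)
Power ≈ 0.25

Power calculation (one-sample t-test, normal approximation):
z_β = d · √n - z_{α/2}
z_β = 0.17 · √56 - 1.960
z_β = 0.17 · 7.483 - 1.960
z_β = -0.688

Power = Φ(z_β) = Φ(-0.688) ≈ 0.246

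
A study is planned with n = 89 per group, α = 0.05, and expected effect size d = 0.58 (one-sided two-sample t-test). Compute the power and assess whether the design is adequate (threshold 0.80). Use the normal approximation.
Power ≈ 0.99; the study is adequately powered (power ≥ 0.80)

Power calculation (two-sample t-test, normal approximation):
z_β = d · √(n/2) - z_α
z_β = 0.58 · √(89/2) - 1.645
z_β = 0.58 · 6.671 - 1.645
z_β = 2.224

Power = Φ(z_β) = Φ(2.224) ≈ 0.987

Effect size d = 0.58 is medium by Cohen's convention (0.2/0.5/0.8).

Threshold: power ≥ 0.80 is conventionally adequate.
Power ≈ 0.99 → the study is adequately powered (power ≥ 0.80).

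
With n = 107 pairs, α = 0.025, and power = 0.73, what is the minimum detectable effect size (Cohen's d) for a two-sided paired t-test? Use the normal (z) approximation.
d ≈ 0.28

Minimum detectable effect (paired t-test, normal approximation):
d = (z_{α/2} + z_β) / √n
d = (2.241 + 0.613) / √107
d = 2.854 / 10.344
d ≈ 0.28

By Cohen's convention (0.2 small / 0.5 medium / 0.8 large): small effect.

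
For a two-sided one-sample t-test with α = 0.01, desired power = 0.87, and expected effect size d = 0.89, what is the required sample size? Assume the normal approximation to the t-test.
n = 18

Sample size formula (one-sample t-test, normal approximation):
n = ((z_{α/2} + z_β) / d)²

z_{α/2} = 2.576 (for α = 0.01, two-sided)
z_β = 1.126 (for power = 0.87)
d = 0.89

n = ((2.576 + 1.126) / 0.89)²
n = (4.160)²
n ≈ 17.31
Round up to the next whole number: n = 18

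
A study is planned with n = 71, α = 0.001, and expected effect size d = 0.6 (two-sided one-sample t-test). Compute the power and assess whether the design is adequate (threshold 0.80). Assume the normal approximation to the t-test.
Power ≈ 0.96; the study is adequately powered (power ≥ 0.80)

Power calculation (one-sample t-test, normal approximation):
z_β = d · √n - z_{α/2}
z_β = 0.6 · √71 - 3.291
z_β = 0.6 · 8.426 - 3.291
z_β = 1.765

Power = Φ(z_β) = Φ(1.765) ≈ 0.961

Effect size d = 0.6 is medium by Cohen's convention (0.2/0.5/0.8).

Threshold: power ≥ 0.80 is conventionally adequate.
Power ≈ 0.96 → the study is adequately powered (power ≥ 0.80).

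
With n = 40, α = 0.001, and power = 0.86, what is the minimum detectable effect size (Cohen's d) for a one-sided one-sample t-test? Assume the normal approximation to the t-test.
d ≈ 0.66

Minimum detectable effect (one-sample t-test, normal approximation):
d = (z_α + z_β) / √n
d = (3.090 + 1.080) / √40
d = 4.171 / 6.325
d ≈ 0.66

By Cohen's convention (0.2 small / 0.5 medium / 0.8 large): medium effect.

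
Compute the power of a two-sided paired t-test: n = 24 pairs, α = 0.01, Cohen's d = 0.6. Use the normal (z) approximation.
Power ≈ 0.64

Power calculation (paired t-test, normal approximation):
z_β = d · √n - z_{α/2}
z_β = 0.6 · √24 - 2.576
z_β = 0.6 · 4.899 - 2.576
z_β = 0.364

Power = Φ(z_β) = Φ(0.364) ≈ 0.642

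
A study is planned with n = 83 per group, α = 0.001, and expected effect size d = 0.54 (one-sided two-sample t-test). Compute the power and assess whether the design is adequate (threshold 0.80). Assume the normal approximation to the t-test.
Power ≈ 0.65; the study is underpowered (power < 0.80)

Power calculation (two-sample t-test, normal approximation):
z_β = d · √(n/2) - z_α
z_β = 0.54 · √(83/2) - 3.090
z_β = 0.54 · 6.442 - 3.090
z_β = 0.388

Power = Φ(z_β) = Φ(0.388) ≈ 0.651

Effect size d = 0.54 is medium by Cohen's convention (0.2/0.5/0.8).

Threshold: power ≥ 0.80 is conventionally adequate.
Power ≈ 0.65 → the study is underpowered (power < 0.80).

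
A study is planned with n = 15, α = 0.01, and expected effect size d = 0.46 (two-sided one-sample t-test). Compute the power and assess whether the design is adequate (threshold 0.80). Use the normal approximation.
Power ≈ 0.21; the study is underpowered (power < 0.80)

Power calculation (one-sample t-test, normal approximation):
z_β = d · √n - z_{α/2}
z_β = 0.46 · √15 - 2.576
z_β = 0.46 · 3.873 - 2.576
z_β = -0.794

Power = Φ(z_β) = Φ(-0.794) ≈ 0.214

Effect size d = 0.46 is small by Cohen's convention (0.2/0.5/0.8).

Threshold: power ≥ 0.80 is conventionally adequate.
Power ≈ 0.21 → the study is underpowered (power < 0.80).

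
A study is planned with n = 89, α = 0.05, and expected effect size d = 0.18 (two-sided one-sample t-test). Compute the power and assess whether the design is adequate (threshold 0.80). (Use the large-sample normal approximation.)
Power ≈ 0.40; the study is underpowered (power < 0.80)

Power calculation (one-sample t-test, normal approximation):
z_β = d · √n - z_{α/2}
z_β = 0.18 · √89 - 1.960
z_β = 0.18 · 9.434 - 1.960
z_β = -0.262

Power = Φ(z_β) = Φ(-0.262) ≈ 0.397

Effect size d = 0.18 is very small by Cohen's convention (0.2/0.5/0.8).

Threshold: power ≥ 0.80 is conventionally adequate.
Power ≈ 0.40 → the study is underpowered (power < 0.80).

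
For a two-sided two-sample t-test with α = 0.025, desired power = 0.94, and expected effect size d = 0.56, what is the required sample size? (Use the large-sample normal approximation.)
n = 92 per group

Sample size formula (two-sample t-test, normal approximation):
n = 2 · ((z_{α/2} + z_β) / d)²

z_{α/2} = 2.241 (for α = 0.025, two-sided)
z_β = 1.555 (for power = 0.94)
d = 0.56

n = 2 · ((2.241 + 1.555) / 0.56)²
n = 2 · (6.779)²
n ≈ 91.91
Round up to the next whole number: n = 92 per group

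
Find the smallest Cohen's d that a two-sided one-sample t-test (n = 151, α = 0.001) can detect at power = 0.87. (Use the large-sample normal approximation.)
d ≈ 0.36

Minimum detectable effect (one-sample t-test, normal approximation):
d = (z_{α/2} + z_β) / √n
d = (3.291 + 1.126) / √151
d = 4.417 / 12.288
d ≈ 0.36

By Cohen's convention (0.2 small / 0.5 medium / 0.8 large): small effect.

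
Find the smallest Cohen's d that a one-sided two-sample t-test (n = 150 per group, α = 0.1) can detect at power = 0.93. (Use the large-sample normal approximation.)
d ≈ 0.32

Minimum detectable effect (two-sample t-test, normal approximation):
d = (z_α + z_β) / √(n/2)
d = (1.282 + 1.476) / √(150/2)
d = 2.757 / 8.660
d ≈ 0.32

By Cohen's convention (0.2 small / 0.5 medium / 0.8 large): small effect.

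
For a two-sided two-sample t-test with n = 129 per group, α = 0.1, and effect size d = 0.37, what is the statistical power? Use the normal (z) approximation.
Power ≈ 0.91

Power calculation (two-sample t-test, normal approximation):
z_β = d · √(n/2) - z_{α/2}
z_β = 0.37 · √(129/2) - 1.645
z_β = 0.37 · 8.031 - 1.645
z_β = 1.327

Power = Φ(z_β) = Φ(1.327) ≈ 0.908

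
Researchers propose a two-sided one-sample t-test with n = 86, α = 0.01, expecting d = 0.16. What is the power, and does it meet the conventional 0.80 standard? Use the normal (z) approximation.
Power ≈ 0.14; the study is underpowered (power < 0.80)

Power calculation (one-sample t-test, normal approximation):
z_β = d · √n - z_{α/2}
z_β = 0.16 · √86 - 2.576
z_β = 0.16 · 9.274 - 2.576
z_β = -1.092

Power = Φ(z_β) = Φ(-1.092) ≈ 0.137

Effect size d = 0.16 is very small by Cohen's convention (0.2/0.5/0.8).

Threshold: power ≥ 0.80 is conventionally adequate.
Power ≈ 0.14 → the study is underpowered (power < 0.80).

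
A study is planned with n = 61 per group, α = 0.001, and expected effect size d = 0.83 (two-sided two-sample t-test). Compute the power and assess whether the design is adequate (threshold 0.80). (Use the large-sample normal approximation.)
Power ≈ 0.90; the study is adequately powered (power ≥ 0.80)

Power calculation (two-sample t-test, normal approximation):
z_β = d · √(n/2) - z_{α/2}
z_β = 0.83 · √(61/2) - 3.291
z_β = 0.83 · 5.523 - 3.291
z_β = 1.293

Power = Φ(z_β) = Φ(1.293) ≈ 0.902

Effect size d = 0.83 is large by Cohen's convention (0.2/0.5/0.8).

Threshold: power ≥ 0.80 is conventionally adequate.
Power ≈ 0.90 → the study is adequately powered (power ≥ 0.80).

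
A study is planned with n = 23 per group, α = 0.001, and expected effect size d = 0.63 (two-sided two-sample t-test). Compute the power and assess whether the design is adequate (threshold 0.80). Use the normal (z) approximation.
Power ≈ 0.12; the study is underpowered (power < 0.80)

Power calculation (two-sample t-test, normal approximation):
z_β = d · √(n/2) - z_{α/2}
z_β = 0.63 · √(23/2) - 3.291
z_β = 0.63 · 3.391 - 3.291
z_β = -1.154

Power = Φ(z_β) = Φ(-1.154) ≈ 0.124

Effect size d = 0.63 is medium by Cohen's convention (0.2/0.5/0.8).

Threshold: power ≥ 0.80 is conventionally adequate.
Power ≈ 0.12 → the study is underpowered (power < 0.80).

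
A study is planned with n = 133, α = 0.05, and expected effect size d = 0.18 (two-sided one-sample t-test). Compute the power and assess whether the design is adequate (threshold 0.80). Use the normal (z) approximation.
Power ≈ 0.55; the study is underpowered (power < 0.80)

Power calculation (one-sample t-test, normal approximation):
z_β = d · √n - z_{α/2}
z_β = 0.18 · √133 - 1.960
z_β = 0.18 · 11.533 - 1.960
z_β = 0.116

Power = Φ(z_β) = Φ(0.116) ≈ 0.546

Effect size d = 0.18 is very small by Cohen's convention (0.2/0.5/0.8).

Threshold: power ≥ 0.80 is conventionally adequate.
Power ≈ 0.55 → the study is underpowered (power < 0.80).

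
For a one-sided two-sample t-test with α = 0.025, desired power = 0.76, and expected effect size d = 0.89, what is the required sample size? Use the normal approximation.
n = 18 per group

Sample size formula (two-sample t-test, normal approximation):
n = 2 · ((z_α + z_β) / d)²

z_α = 1.960 (for α = 0.025, one-sided)
z_β = 0.706 (for power = 0.76)
d = 0.89

n = 2 · ((1.960 + 0.706) / 0.89)²
n = 2 · (2.996)²
n ≈ 17.95
Round up to the next whole number: n = 18 per group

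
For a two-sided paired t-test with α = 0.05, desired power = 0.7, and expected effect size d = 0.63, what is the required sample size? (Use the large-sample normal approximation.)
n = 16 pairs

Sample size formula (paired t-test, normal approximation):
n = ((z_{α/2} + z_β) / d)²

z_{α/2} = 1.960 (for α = 0.05, two-sided)
z_β = 0.524 (for power = 0.7)
d = 0.63

n = ((1.960 + 0.524) / 0.63)²
n = (3.943)²
n ≈ 15.55
Round up to the next whole number: n = 16 pairs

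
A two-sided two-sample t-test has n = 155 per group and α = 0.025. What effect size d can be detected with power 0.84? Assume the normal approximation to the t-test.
d ≈ 0.37

Minimum detectable effect (two-sample t-test, normal approximation):
d = (z_{α/2} + z_β) / √(n/2)
d = (2.241 + 0.994) / √(155/2)
d = 3.236 / 8.803
d ≈ 0.37

By Cohen's convention (0.2 small / 0.5 medium / 0.8 large): small effect.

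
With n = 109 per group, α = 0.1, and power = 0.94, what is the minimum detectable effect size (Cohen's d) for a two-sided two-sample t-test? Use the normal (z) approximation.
d ≈ 0.43

Minimum detectable effect (two-sample t-test, normal approximation):
d = (z_{α/2} + z_β) / √(n/2)
d = (1.645 + 1.555) / √(109/2)
d = 3.200 / 7.382
d ≈ 0.43

By Cohen's convention (0.2 small / 0.5 medium / 0.8 large): small effect.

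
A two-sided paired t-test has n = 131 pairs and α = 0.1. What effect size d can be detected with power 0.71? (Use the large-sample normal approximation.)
d ≈ 0.19

Minimum detectable effect (paired t-test, normal approximation):
d = (z_{α/2} + z_β) / √n
d = (1.645 + 0.553) / √131
d = 2.198 / 11.446
d ≈ 0.19

By Cohen's convention (0.2 small / 0.5 medium / 0.8 large): very small effect.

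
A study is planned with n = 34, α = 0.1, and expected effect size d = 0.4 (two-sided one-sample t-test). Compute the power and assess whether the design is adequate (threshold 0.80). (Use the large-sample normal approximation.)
Power ≈ 0.75; the study is underpowered (power < 0.80)

Power calculation (one-sample t-test, normal approximation):
z_β = d · √n - z_{α/2}
z_β = 0.4 · √34 - 1.645
z_β = 0.4 · 5.831 - 1.645
z_β = 0.688

Power = Φ(z_β) = Φ(0.688) ≈ 0.754

Effect size d = 0.4 is small by Cohen's convention (0.2/0.5/0.8).

Threshold: power ≥ 0.80 is conventionally adequate.
Power ≈ 0.75 → the study is underpowered (power < 0.80).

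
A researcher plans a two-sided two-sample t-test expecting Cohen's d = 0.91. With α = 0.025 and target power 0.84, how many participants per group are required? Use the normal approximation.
n = 26 per group

Sample size formula (two-sample t-test, normal approximation):
n = 2 · ((z_{α/2} + z_β) / d)²

z_{α/2} = 2.241 (for α = 0.025, two-sided)
z_β = 0.994 (for power = 0.84)
d = 0.91

n = 2 · ((2.241 + 0.994) / 0.91)²
n = 2 · (3.555)²
n ≈ 25.28
Round up to the next whole number: n = 26 per group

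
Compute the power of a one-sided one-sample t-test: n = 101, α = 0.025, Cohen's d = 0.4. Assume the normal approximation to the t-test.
Power ≈ 0.98

Power calculation (one-sample t-test, normal approximation):
z_β = d · √n - z_α
z_β = 0.4 · √101 - 1.960
z_β = 0.4 · 10.050 - 1.960
z_β = 2.060

Power = Φ(z_β) = Φ(2.060) ≈ 0.980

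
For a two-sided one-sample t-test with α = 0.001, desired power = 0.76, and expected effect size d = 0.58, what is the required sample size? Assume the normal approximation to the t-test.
n = 48

Sample size formula (one-sample t-test, normal approximation):
n = ((z_{α/2} + z_β) / d)²

z_{α/2} = 3.291 (for α = 0.001, two-sided)
z_β = 0.706 (for power = 0.76)
d = 0.58

n = ((3.291 + 0.706) / 0.58)²
n = (6.891)²
n ≈ 47.49
Round up to the next whole number: n = 48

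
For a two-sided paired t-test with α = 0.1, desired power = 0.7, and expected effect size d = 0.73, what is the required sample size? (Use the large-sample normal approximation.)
n = 9 pairs

Sample size formula (paired t-test, normal approximation):
n = ((z_{α/2} + z_β) / d)²

z_{α/2} = 1.645 (for α = 0.1, two-sided)
z_β = 0.524 (for power = 0.7)
d = 0.73

n = ((1.645 + 0.524) / 0.73)²
n = (2.971)²
n ≈ 8.83
Round up to the next whole number: n = 9 pairs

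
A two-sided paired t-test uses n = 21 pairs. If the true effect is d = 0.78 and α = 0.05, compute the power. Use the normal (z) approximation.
Power ≈ 0.95

Power calculation (paired t-test, normal approximation):
z_β = d · √n - z_{α/2}
z_β = 0.78 · √21 - 1.960
z_β = 0.78 · 4.583 - 1.960
z_β = 1.614

Power = Φ(z_β) = Φ(1.614) ≈ 0.947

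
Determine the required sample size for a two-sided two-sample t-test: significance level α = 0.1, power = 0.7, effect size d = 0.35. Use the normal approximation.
n = 77 per group

Sample size formula (two-sample t-test, normal approximation):
n = 2 · ((z_{α/2} + z_β) / d)²

z_{α/2} = 1.645 (for α = 0.1, two-sided)
z_β = 0.524 (for power = 0.7)
d = 0.35

n = 2 · ((1.645 + 0.524) / 0.35)²
n = 2 · (6.197)²
n ≈ 76.81
Round up to the next whole number: n = 77 per group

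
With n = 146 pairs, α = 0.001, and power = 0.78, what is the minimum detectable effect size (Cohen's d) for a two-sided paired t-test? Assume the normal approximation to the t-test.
d ≈ 0.34

Minimum detectable effect (paired t-test, normal approximation):
d = (z_{α/2} + z_β) / √n
d = (3.291 + 0.772) / √146
d = 4.063 / 12.083
d ≈ 0.34

By Cohen's convention (0.2 small / 0.5 medium / 0.8 large): small effect.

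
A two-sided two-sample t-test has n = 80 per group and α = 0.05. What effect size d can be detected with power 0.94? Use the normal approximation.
d ≈ 0.56

Minimum detectable effect (two-sample t-test, normal approximation):
d = (z_{α/2} + z_β) / √(n/2)
d = (1.960 + 1.555) / √(80/2)
d = 3.515 / 6.325
d ≈ 0.56

By Cohen's convention (0.2 small / 0.5 medium / 0.8 large): medium effect.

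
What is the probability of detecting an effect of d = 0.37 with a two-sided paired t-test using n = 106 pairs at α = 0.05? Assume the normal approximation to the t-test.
Power ≈ 0.97

Power calculation (paired t-test, normal approximation):
z_β = d · √n - z_{α/2}
z_β = 0.37 · √106 - 1.960
z_β = 0.37 · 10.296 - 1.960
z_β = 1.849

Power = Φ(z_β) = Φ(1.849) ≈ 0.968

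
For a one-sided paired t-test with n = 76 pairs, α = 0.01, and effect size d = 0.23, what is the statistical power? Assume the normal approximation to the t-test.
Power ≈ 0.37

Power calculation (paired t-test, normal approximation):
z_β = d · √n - z_α
z_β = 0.23 · √76 - 2.326
z_β = 0.23 · 8.718 - 2.326
z_β = -0.321

Power = Φ(z_β) = Φ(-0.321) ≈ 0.374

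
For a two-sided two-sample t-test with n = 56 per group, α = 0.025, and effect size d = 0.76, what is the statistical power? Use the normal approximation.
Power ≈ 0.96

Power calculation (two-sample t-test, normal approximation):
z_β = d · √(n/2) - z_{α/2}
z_β = 0.76 · √(56/2) - 2.241
z_β = 0.76 · 5.292 - 2.241
z_β = 1.780

Power = Φ(z_β) = Φ(1.780) ≈ 0.962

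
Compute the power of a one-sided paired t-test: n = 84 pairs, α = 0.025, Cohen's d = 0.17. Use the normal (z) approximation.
Power ≈ 0.34

Power calculation (paired t-test, normal approximation):
z_β = d · √n - z_α
z_β = 0.17 · √84 - 1.960
z_β = 0.17 · 9.165 - 1.960
z_β = -0.402

Power = Φ(z_β) = Φ(-0.402) ≈ 0.344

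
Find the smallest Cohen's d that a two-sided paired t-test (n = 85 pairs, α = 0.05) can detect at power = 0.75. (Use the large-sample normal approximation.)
d ≈ 0.29

Minimum detectable effect (paired t-test, normal approximation):
d = (z_{α/2} + z_β) / √n
d = (1.960 + 0.674) / √85
d = 2.634 / 9.220
d ≈ 0.29

By Cohen's convention (0.2 small / 0.5 medium / 0.8 large): small effect.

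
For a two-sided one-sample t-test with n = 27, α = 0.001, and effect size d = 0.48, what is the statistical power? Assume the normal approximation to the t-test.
Power ≈ 0.21

Power calculation (one-sample t-test, normal approximation):
z_β = d · √n - z_{α/2}
z_β = 0.48 · √27 - 3.291
z_β = 0.48 · 5.196 - 3.291
z_β = -0.796

Power = Φ(z_β) = Φ(-0.796) ≈ 0.213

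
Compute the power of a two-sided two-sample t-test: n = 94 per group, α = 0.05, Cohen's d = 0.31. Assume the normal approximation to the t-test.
Power ≈ 0.57

Power calculation (two-sample t-test, normal approximation):
z_β = d · √(n/2) - z_{α/2}
z_β = 0.31 · √(94/2) - 1.960
z_β = 0.31 · 6.856 - 1.960
z_β = 0.165

Power = Φ(z_β) = Φ(0.165) ≈ 0.566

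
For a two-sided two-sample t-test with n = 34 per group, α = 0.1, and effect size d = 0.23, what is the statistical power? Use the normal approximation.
Power ≈ 0.24

Power calculation (two-sample t-test, normal approximation):
z_β = d · √(n/2) - z_{α/2}
z_β = 0.23 · √(34/2) - 1.645
z_β = 0.23 · 4.123 - 1.645
z_β = -0.697

Power = Φ(z_β) = Φ(-0.697) ≈ 0.243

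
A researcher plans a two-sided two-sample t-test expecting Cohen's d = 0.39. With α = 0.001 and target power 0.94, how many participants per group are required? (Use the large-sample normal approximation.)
n = 309 per group

Sample size formula (two-sample t-test, normal approximation):
n = 2 · ((z_{α/2} + z_β) / d)²

z_{α/2} = 3.291 (for α = 0.001, two-sided)
z_β = 1.555 (for power = 0.94)
d = 0.39

n = 2 · ((3.291 + 1.555) / 0.39)²
n = 2 · (12.426)²
n ≈ 308.81
Round up to the next whole number: n = 309 per group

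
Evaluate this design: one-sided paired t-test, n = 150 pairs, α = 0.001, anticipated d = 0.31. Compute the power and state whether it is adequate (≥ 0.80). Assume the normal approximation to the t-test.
Power ≈ 0.76; the study is underpowered (power < 0.80)

Power calculation (paired t-test, normal approximation):
z_β = d · √n - z_α
z_β = 0.31 · √150 - 3.090
z_β = 0.31 · 12.247 - 3.090
z_β = 0.706

Power = Φ(z_β) = Φ(0.706) ≈ 0.760

Effect size d = 0.31 is small by Cohen's convention (0.2/0.5/0.8).

Threshold: power ≥ 0.80 is conventionally adequate.
Power ≈ 0.76 → the study is underpowered (power < 0.80).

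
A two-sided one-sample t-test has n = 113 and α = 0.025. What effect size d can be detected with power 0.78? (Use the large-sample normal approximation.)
d ≈ 0.28

Minimum detectable effect (one-sample t-test, normal approximation):
d = (z_{α/2} + z_β) / √n
d = (2.241 + 0.772) / √113
d = 3.014 / 10.630
d ≈ 0.28

By Cohen's convention (0.2 small / 0.5 medium / 0.8 large): small effect.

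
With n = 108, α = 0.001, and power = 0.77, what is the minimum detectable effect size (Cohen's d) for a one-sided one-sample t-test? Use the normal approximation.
d ≈ 0.37

Minimum detectable effect (one-sample t-test, normal approximation):
d = (z_α + z_β) / √n
d = (3.090 + 0.739) / √108
d = 3.829 / 10.392
d ≈ 0.37

By Cohen's convention (0.2 small / 0.5 medium / 0.8 large): small effect.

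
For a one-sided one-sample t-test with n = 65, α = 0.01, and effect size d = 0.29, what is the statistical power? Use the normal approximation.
Power ≈ 0.50

Power calculation (one-sample t-test, normal approximation):
z_β = d · √n - z_α
z_β = 0.29 · √65 - 2.326
z_β = 0.29 · 8.062 - 2.326
z_β = 0.012

Power = Φ(z_β) = Φ(0.012) ≈ 0.505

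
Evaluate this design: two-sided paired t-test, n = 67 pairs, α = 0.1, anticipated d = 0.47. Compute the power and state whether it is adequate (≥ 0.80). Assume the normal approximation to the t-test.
Power ≈ 0.99; the study is adequately powered (power ≥ 0.80)

Power calculation (paired t-test, normal approximation):
z_β = d · √n - z_{α/2}
z_β = 0.47 · √67 - 1.645
z_β = 0.47 · 8.185 - 1.645
z_β = 2.202

Power = Φ(z_β) = Φ(2.202) ≈ 0.986

Effect size d = 0.47 is small by Cohen's convention (0.2/0.5/0.8).

Threshold: power ≥ 0.80 is conventionally adequate.
Power ≈ 0.99 → the study is adequately powered (power ≥ 0.80).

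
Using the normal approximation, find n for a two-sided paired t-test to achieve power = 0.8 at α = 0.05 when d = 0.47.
n = 36 pairs

Sample size formula (paired t-test, normal approximation):
n = ((z_{α/2} + z_β) / d)²

z_{α/2} = 1.960 (for α = 0.05, two-sided)
z_β = 0.842 (for power = 0.8)
d = 0.47

n = ((1.960 + 0.842) / 0.47)²
n = (5.962)²
n ≈ 35.55
Round up to the next whole number: n = 36 pairs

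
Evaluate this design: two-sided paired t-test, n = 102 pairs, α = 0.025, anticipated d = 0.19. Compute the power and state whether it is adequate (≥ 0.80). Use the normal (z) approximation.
Power ≈ 0.37; the study is underpowered (power < 0.80)

Power calculation (paired t-test, normal approximation):
z_β = d · √n - z_{α/2}
z_β = 0.19 · √102 - 2.241
z_β = 0.19 · 10.100 - 2.241
z_β = -0.322

Power = Φ(z_β) = Φ(-0.322) ≈ 0.374

Effect size d = 0.19 is very small by Cohen's convention (0.2/0.5/0.8).

Threshold: power ≥ 0.80 is conventionally adequate.
Power ≈ 0.37 → the study is underpowered (power < 0.80).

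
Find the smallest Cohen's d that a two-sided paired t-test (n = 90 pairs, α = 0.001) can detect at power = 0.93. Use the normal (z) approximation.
d ≈ 0.50

Minimum detectable effect (paired t-test, normal approximation):
d = (z_{α/2} + z_β) / √n
d = (3.291 + 1.476) / √90
d = 4.766 / 9.487
d ≈ 0.50

By Cohen's convention (0.2 small / 0.5 medium / 0.8 large): medium effect.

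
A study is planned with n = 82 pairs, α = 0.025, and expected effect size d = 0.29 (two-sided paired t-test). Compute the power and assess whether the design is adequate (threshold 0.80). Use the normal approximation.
Power ≈ 0.65; the study is underpowered (power < 0.80)

Power calculation (paired t-test, normal approximation):
z_β = d · √n - z_{α/2}
z_β = 0.29 · √82 - 2.241
z_β = 0.29 · 9.055 - 2.241
z_β = 0.385

Power = Φ(z_β) = Φ(0.385) ≈ 0.650

Effect size d = 0.29 is small by Cohen's convention (0.2/0.5/0.8).

Threshold: power ≥ 0.80 is conventionally adequate.
Power ≈ 0.65 → the study is underpowered (power < 0.80).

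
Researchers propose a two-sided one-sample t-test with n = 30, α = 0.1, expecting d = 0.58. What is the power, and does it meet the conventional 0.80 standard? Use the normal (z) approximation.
Power ≈ 0.94; the study is adequately powered (power ≥ 0.80)

Power calculation (one-sample t-test, normal approximation):
z_β = d · √n - z_{α/2}
z_β = 0.58 · √30 - 1.645
z_β = 0.58 · 5.477 - 1.645
z_β = 1.532

Power = Φ(z_β) = Φ(1.532) ≈ 0.937

Effect size d = 0.58 is medium by Cohen's convention (0.2/0.5/0.8).

Threshold: power ≥ 0.80 is conventionally adequate.
Power ≈ 0.94 → the study is adequately powered (power ≥ 0.80).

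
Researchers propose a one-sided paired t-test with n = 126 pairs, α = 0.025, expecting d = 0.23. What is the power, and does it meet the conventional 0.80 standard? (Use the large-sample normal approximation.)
Power ≈ 0.73; the study is underpowered (power < 0.80)

Power calculation (paired t-test, normal approximation):
z_β = d · √n - z_α
z_β = 0.23 · √126 - 1.960
z_β = 0.23 · 11.225 - 1.960
z_β = 0.622

Power = Φ(z_β) = Φ(0.622) ≈ 0.733

Effect size d = 0.23 is small by Cohen's convention (0.2/0.5/0.8).

Threshold: power ≥ 0.80 is conventionally adequate.
Power ≈ 0.73 → the study is underpowered (power < 0.80).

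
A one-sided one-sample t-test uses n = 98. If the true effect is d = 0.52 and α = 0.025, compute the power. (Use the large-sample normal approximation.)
Power ≈ 1.00

Power calculation (one-sample t-test, normal approximation):
z_β = d · √n - z_α
z_β = 0.52 · √98 - 1.960
z_β = 0.52 · 9.899 - 1.960
z_β = 3.188

Power = Φ(z_β) = Φ(3.188) ≈ 0.999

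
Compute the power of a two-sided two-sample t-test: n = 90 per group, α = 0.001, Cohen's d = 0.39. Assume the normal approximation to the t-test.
Power ≈ 0.25

Power calculation (two-sample t-test, normal approximation):
z_β = d · √(n/2) - z_{α/2}
z_β = 0.39 · √(90/2) - 3.291
z_β = 0.39 · 6.708 - 3.291
z_β = -0.674

Power = Φ(z_β) = Φ(-0.674) ≈ 0.250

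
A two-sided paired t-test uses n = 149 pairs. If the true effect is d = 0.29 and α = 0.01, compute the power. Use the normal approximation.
Power ≈ 0.83

Power calculation (paired t-test, normal approximation):
z_β = d · √n - z_{α/2}
z_β = 0.29 · √149 - 2.576
z_β = 0.29 · 12.207 - 2.576
z_β = 0.964

Power = Φ(z_β) = Φ(0.964) ≈ 0.832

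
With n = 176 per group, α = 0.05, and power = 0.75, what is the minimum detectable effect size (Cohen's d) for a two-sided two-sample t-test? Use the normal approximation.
d ≈ 0.28

Minimum detectable effect (two-sample t-test, normal approximation):
d = (z_{α/2} + z_β) / √(n/2)
d = (1.960 + 0.674) / √(176/2)
d = 2.634 / 9.381
d ≈ 0.28

By Cohen's convention (0.2 small / 0.5 medium / 0.8 large): small effect.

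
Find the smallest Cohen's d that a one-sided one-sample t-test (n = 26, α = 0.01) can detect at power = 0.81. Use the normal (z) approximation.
d ≈ 0.63

Minimum detectable effect (one-sample t-test, normal approximation):
d = (z_α + z_β) / √n
d = (2.326 + 0.878) / √26
d = 3.204 / 5.099
d ≈ 0.63

By Cohen's convention (0.2 small / 0.5 medium / 0.8 large): medium effect.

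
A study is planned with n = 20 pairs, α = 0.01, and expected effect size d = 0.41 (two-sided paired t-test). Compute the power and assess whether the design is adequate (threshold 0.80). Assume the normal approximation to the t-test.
Power ≈ 0.23; the study is underpowered (power < 0.80)

Power calculation (paired t-test, normal approximation):
z_β = d · √n - z_{α/2}
z_β = 0.41 · √20 - 2.576
z_β = 0.41 · 4.472 - 2.576
z_β = -0.742

Power = Φ(z_β) = Φ(-0.742) ≈ 0.229

Effect size d = 0.41 is small by Cohen's convention (0.2/0.5/0.8).

Threshold: power ≥ 0.80 is conventionally adequate.
Power ≈ 0.23 → the study is underpowered (power < 0.80).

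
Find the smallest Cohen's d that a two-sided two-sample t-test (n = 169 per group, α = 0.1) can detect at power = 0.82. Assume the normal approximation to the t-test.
d ≈ 0.28

Minimum detectable effect (two-sample t-test, normal approximation):
d = (z_{α/2} + z_β) / √(n/2)
d = (1.645 + 0.915) / √(169/2)
d = 2.560 / 9.192
d ≈ 0.28

By Cohen's convention (0.2 small / 0.5 medium / 0.8 large): small effect.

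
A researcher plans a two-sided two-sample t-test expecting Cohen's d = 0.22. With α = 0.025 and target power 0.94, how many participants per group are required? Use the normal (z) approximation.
n = 596 per group

Sample size formula (two-sample t-test, normal approximation):
n = 2 · ((z_{α/2} + z_β) / d)²

z_{α/2} = 2.241 (for α = 0.025, two-sided)
z_β = 1.555 (for power = 0.94)
d = 0.22

n = 2 · ((2.241 + 1.555) / 0.22)²
n = 2 · (17.255)²
n ≈ 595.47
Round up to the next whole number: n = 596 per group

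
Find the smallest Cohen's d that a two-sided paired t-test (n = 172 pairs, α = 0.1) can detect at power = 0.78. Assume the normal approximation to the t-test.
d ≈ 0.18

Minimum detectable effect (paired t-test, normal approximation):
d = (z_{α/2} + z_β) / √n
d = (1.645 + 0.772) / √172
d = 2.417 / 13.115
d ≈ 0.18

By Cohen's convention (0.2 small / 0.5 medium / 0.8 large): very small effect.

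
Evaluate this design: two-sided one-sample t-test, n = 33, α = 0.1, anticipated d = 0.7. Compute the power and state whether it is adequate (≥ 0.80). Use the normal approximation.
Power ≈ 0.99; the study is adequately powered (power ≥ 0.80)

Power calculation (one-sample t-test, normal approximation):
z_β = d · √n - z_{α/2}
z_β = 0.7 · √33 - 1.645
z_β = 0.7 · 5.745 - 1.645
z_β = 2.376

Power = Φ(z_β) = Φ(2.376) ≈ 0.991

Effect size d = 0.7 is medium by Cohen's convention (0.2/0.5/0.8).

Threshold: power ≥ 0.80 is conventionally adequate.
Power ≈ 0.99 → the study is adequately powered (power ≥ 0.80).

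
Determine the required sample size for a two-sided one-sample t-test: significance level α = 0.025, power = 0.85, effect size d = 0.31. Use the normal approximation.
n = 112

Sample size formula (one-sample t-test, normal approximation):
n = ((z_{α/2} + z_β) / d)²

z_{α/2} = 2.241 (for α = 0.025, two-sided)
z_β = 1.036 (for power = 0.85)
d = 0.31

n = ((2.241 + 1.036) / 0.31)²
n = (10.571)²
n ≈ 111.75
Round up to the next whole number: n = 112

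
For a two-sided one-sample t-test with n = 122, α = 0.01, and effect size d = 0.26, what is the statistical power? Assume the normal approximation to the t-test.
Power ≈ 0.62

Power calculation (one-sample t-test, normal approximation):
z_β = d · √n - z_{α/2}
z_β = 0.26 · √122 - 2.576
z_β = 0.26 · 11.045 - 2.576
z_β = 0.296

Power = Φ(z_β) = Φ(0.296) ≈ 0.616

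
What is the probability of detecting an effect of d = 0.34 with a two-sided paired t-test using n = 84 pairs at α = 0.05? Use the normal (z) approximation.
Power ≈ 0.88

Power calculation (paired t-test, normal approximation):
z_β = d · √n - z_{α/2}
z_β = 0.34 · √84 - 1.960
z_β = 0.34 · 9.165 - 1.960
z_β = 1.156

Power = Φ(z_β) = Φ(1.156) ≈ 0.876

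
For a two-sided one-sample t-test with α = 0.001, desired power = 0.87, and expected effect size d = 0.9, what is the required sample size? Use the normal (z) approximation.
n = 25

Sample size formula (one-sample t-test, normal approximation):
n = ((z_{α/2} + z_β) / d)²

z_{α/2} = 3.291 (for α = 0.001, two-sided)
z_β = 1.126 (for power = 0.87)
d = 0.9

n = ((3.291 + 1.126) / 0.9)²
n = (4.908)²
n ≈ 24.09
Round up to the next whole number: n = 25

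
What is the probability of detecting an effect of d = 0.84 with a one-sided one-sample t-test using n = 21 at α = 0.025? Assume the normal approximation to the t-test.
Power ≈ 0.97

Power calculation (one-sample t-test, normal approximation):
z_β = d · √n - z_α
z_β = 0.84 · √21 - 1.960
z_β = 0.84 · 4.583 - 1.960
z_β = 1.889

Power = Φ(z_β) = Φ(1.889) ≈ 0.971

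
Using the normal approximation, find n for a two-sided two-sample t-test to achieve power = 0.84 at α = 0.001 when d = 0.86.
n = 50 per group

Sample size formula (two-sample t-test, normal approximation):
n = 2 · ((z_{α/2} + z_β) / d)²

z_{α/2} = 3.291 (for α = 0.001, two-sided)
z_β = 0.994 (for power = 0.84)
d = 0.86

n = 2 · ((3.291 + 0.994) / 0.86)²
n = 2 · (4.983)²
n ≈ 49.66
Round up to the next whole number: n = 50 per group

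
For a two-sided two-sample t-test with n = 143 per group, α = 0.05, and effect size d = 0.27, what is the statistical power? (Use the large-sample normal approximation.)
Power ≈ 0.63

Power calculation (two-sample t-test, normal approximation):
z_β = d · √(n/2) - z_{α/2}
z_β = 0.27 · √(143/2) - 1.960
z_β = 0.27 · 8.456 - 1.960
z_β = 0.323

Power = Φ(z_β) = Φ(0.323) ≈ 0.627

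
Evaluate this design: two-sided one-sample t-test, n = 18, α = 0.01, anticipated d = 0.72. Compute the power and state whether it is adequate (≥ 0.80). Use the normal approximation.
Power ≈ 0.68; the study is underpowered (power < 0.80)

Power calculation (one-sample t-test, normal approximation):
z_β = d · √n - z_{α/2}
z_β = 0.72 · √18 - 2.576
z_β = 0.72 · 4.243 - 2.576
z_β = 0.479

Power = Φ(z_β) = Φ(0.479) ≈ 0.684

Effect size d = 0.72 is medium by Cohen's convention (0.2/0.5/0.8).

Threshold: power ≥ 0.80 is conventionally adequate.
Power ≈ 0.68 → the study is underpowered (power < 0.80).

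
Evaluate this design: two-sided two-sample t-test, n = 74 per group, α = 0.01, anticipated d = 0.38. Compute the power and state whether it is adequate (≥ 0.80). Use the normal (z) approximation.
Power ≈ 0.40; the study is underpowered (power < 0.80)

Power calculation (two-sample t-test, normal approximation):
z_β = d · √(n/2) - z_{α/2}
z_β = 0.38 · √(74/2) - 2.576
z_β = 0.38 · 6.083 - 2.576
z_β = -0.264

Power = Φ(z_β) = Φ(-0.264) ≈ 0.396

Effect size d = 0.38 is small by Cohen's convention (0.2/0.5/0.8).

Threshold: power ≥ 0.80 is conventionally adequate.
Power ≈ 0.40 → the study is underpowered (power < 0.80).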